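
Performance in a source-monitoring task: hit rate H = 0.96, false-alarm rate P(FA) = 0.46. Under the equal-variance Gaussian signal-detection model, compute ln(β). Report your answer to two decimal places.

Φ⁻¹(H) = 1.751
Φ⁻¹(FA) = -0.100
ln β = −½·[z(H)² − z(FA)²] = −0.5 × (3.066 − 0.010) = -1.528

ln β = -1.53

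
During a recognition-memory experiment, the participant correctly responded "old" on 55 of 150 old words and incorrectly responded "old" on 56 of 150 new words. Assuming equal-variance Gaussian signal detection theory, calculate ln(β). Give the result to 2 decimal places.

H = 55/150 = 0.3667
FA = 56/150 = 0.3733
z(0.3667) = -0.341, z(0.3733) = -0.323
ln β = −½·[z(H)² − z(FA)²] = −0.5 × (0.116 − 0.104) = -0.006

ln β = -0.01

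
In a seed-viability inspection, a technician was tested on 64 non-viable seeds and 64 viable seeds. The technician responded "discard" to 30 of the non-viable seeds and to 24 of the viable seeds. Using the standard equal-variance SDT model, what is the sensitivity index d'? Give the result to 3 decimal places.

d' = 0.240

H = 30/64 = 0.4688
FA = 24/64 = 0.3750
Φ⁻¹(0.4688) = -0.0783, Φ⁻¹(0.3750) = -0.3186
d' = z(H) − z(FA) = -0.0783 − (-0.3186) = 0.2403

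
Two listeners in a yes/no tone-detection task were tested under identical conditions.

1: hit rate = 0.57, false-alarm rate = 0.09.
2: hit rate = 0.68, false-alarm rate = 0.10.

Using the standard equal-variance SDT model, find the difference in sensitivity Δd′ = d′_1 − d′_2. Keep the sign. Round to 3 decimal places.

Δd′ = -0.232

1: z(0.57) = 0.1764, z(0.09) = -1.3408, d' = 1.5172
2: z(0.68) = 0.4677, z(0.10) = -1.2816, d' = 1.7493
Δd' = d'_1 − d'_2 = 1.5172 − 1.7493 = -0.2321
2 has the higher sensitivity.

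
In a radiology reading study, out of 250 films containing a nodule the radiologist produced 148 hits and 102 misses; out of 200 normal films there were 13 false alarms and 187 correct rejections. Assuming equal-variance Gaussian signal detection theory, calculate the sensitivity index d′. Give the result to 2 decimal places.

d′ = 1.75

H = 148/250 = 0.5920
FA = 13/200 = 0.0650
z(H) = z(0.5920) = 0.2327
z(FA) = z(0.0650) = -1.5141
d' = z(H) − z(FA) = 0.2327 − (-1.5141) = 1.7468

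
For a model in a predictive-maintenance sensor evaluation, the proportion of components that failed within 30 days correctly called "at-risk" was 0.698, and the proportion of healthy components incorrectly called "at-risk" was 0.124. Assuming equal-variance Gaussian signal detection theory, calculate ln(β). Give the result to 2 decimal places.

ln β = 0.53

Φ⁻¹(0.698) = 0.519, Φ⁻¹(0.124) = -1.155
ln β = −½·[z(H)² − z(FA)²] = −0.5 × (0.269 − 1.334) = 0.5325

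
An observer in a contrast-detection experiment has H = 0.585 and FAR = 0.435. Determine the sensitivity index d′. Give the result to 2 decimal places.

z(0.585) = 0.2147, z(0.435) = -0.1637
d' = z(H) − z(FA) = 0.2147 − (-0.1637) = 0.3784

d′ = 0.38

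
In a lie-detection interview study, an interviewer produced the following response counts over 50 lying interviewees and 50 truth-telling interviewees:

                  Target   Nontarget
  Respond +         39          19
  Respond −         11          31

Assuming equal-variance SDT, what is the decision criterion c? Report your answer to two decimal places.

H = 39/50 = 0.7800
FA = 19/50 = 0.3800
z(H) = 0.772
z(FA) = -0.305
c = −½·[z(H) + z(FA)] = −0.5 × (0.772 + (-0.305)) = -0.2335

c = -0.23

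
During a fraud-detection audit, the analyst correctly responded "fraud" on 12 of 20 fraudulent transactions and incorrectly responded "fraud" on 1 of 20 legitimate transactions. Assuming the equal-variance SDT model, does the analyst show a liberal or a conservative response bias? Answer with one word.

conservative

z(H) = 0.253, z(FA) = -1.645
c = −½·(z(H) + z(FA)) = 0.696
c > 0 → conservative criterion (biased toward responding “no”).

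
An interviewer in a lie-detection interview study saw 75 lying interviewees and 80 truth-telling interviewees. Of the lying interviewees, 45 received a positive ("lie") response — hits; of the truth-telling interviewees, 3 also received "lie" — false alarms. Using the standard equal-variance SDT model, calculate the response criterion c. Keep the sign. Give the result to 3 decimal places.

H = 45/75 = 0.6000
FA = 3/80 = 0.0375
Φ⁻¹(0.6000) = 0.2533, Φ⁻¹(0.0375) = -1.7805
c = −½·[z(H) + z(FA)] = −0.5 × (0.2533 + (-1.7805)) = 0.7636
c > 0: the interviewer has a conservative response bias.

c = 0.764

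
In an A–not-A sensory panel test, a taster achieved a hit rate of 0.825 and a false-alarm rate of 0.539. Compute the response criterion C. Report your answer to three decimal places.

C = -0.516

Φ⁻¹(H) = Φ⁻¹(0.825) = 0.9346
Φ⁻¹(FA) = Φ⁻¹(0.539) = 0.0979
c = −½·[z(H) + z(FA)] = −0.5 × (0.9346 + 0.0979) = -0.51625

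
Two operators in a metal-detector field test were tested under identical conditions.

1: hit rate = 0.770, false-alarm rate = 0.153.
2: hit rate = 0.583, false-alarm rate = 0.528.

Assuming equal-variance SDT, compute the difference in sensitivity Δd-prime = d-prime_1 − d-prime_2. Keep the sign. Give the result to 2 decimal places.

1: z(0.770) = 0.739, z(0.153) = -1.024, d' = 1.763
2: z(0.583) = 0.210, z(0.528) = 0.070, d' = 0.140
Δd' = d'_1 − d'_2 = 1.763 − 0.140 = 1.623
1 has the higher sensitivity.

Δd-prime = 1.62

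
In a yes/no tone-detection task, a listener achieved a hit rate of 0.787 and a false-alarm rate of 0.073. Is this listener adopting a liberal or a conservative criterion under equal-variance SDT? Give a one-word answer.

conservative

z(H) = 0.796, z(FA) = -1.454
c = −½·(z(H) + z(FA)) = 0.329
c > 0 → conservative criterion (biased toward responding “no”).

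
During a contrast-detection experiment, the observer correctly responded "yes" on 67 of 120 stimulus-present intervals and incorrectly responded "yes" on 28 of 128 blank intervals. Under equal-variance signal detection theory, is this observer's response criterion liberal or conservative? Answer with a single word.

conservative

z(H) = 0.147, z(FA) = -0.776
c = −½·(z(H) + z(FA)) = 0.3145
c > 0 → conservative criterion (biased toward responding “no”).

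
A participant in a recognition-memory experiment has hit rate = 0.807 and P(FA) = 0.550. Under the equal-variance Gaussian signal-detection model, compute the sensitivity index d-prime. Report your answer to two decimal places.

d-prime = 0.74

z(H) = z(0.807) = 0.867
z(FA) = z(0.550) = 0.126
d' = z(H) − z(FA) = 0.867 − 0.126 = 0.741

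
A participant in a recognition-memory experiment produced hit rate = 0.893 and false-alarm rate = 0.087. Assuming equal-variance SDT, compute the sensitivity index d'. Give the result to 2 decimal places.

d' = 2.60

Φ⁻¹(0.893) = 1.243, Φ⁻¹(0.087) = -1.359
d' = z(H) − z(FA) = 1.243 − (-1.359) = 2.602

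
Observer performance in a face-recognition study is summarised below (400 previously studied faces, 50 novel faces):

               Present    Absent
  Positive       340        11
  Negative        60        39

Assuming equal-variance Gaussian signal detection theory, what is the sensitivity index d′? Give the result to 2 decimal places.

H = 340/400 = 0.8500
FA = 11/50 = 0.2200
Φ⁻¹(H) = Φ⁻¹(0.8500) = 1.0364
Φ⁻¹(FA) = Φ⁻¹(0.2200) = -0.7722
d' = z(H) − z(FA) = 1.0364 − (-0.7722) = 1.8086

d′ = 1.81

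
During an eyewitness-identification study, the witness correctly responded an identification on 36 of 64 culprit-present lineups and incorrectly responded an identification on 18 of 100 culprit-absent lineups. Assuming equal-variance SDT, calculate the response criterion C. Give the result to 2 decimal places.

C = 0.38

H = 36/64 = 0.5625
FA = 18/100 = 0.1800
z(H) = z(0.5625) = 0.1573
z(FA) = z(0.1800) = -0.9154
c = −½·[z(H) + z(FA)] = −0.5 × (0.1573 + (-0.9154)) = 0.37905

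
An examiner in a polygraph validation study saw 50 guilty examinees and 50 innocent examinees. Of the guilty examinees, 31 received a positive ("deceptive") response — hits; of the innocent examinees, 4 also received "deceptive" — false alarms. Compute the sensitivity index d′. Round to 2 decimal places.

H = 31/50 = 0.6200
FA = 4/50 = 0.0800
z(H) = z(0.6200) = 0.305
z(FA) = z(0.0800) = -1.405
d' = z(H) − z(FA) = 0.305 − (-1.405) = 1.710

d′ = 1.71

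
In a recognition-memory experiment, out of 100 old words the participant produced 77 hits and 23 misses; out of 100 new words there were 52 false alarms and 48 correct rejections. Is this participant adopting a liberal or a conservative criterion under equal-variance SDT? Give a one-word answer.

liberal

z(H) = 0.739, z(FA) = 0.050
c = −½·(z(H) + z(FA)) = -0.3945
c < 0 → liberal criterion (biased toward responding “yes”).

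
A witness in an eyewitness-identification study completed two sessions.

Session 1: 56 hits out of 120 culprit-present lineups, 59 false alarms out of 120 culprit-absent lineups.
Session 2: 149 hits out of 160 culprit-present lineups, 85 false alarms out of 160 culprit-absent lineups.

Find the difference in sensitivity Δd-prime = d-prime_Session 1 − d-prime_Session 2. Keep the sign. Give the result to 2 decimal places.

Δd-prime = -1.47

Session 1: z(0.4667) = -0.084, z(0.4917) = -0.021, d' = -0.063
Session 2: z(0.9313) = 1.486, z(0.5312) = 0.078, d' = 1.408
Δd' = d'_Session 1 − d'_Session 2 = -0.063 − 1.408 = -1.471
Session 2 has the higher sensitivity.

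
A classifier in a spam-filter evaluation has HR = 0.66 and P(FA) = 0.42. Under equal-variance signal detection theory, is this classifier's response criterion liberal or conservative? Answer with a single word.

liberal

z(H) = 0.412, z(FA) = -0.202
c = −½·(z(H) + z(FA)) = -0.105
c < 0 → liberal criterion (biased toward responding “yes”).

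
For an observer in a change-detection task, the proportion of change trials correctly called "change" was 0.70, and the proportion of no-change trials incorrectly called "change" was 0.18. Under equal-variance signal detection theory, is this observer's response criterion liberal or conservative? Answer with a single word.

z(H) = 0.524, z(FA) = -0.915
c = −½·(z(H) + z(FA)) = 0.1955
c > 0 → conservative criterion (biased toward responding “no”).

conservative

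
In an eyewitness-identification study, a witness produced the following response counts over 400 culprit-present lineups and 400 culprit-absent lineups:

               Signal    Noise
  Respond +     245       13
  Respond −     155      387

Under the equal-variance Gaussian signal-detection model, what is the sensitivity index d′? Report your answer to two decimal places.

H = 245/400 = 0.6125
FA = 13/400 = 0.0325
z(H) = 0.286
z(FA) = -1.845
d' = z(H) − z(FA) = 0.286 − (-1.845) = 2.131

d′ = 2.13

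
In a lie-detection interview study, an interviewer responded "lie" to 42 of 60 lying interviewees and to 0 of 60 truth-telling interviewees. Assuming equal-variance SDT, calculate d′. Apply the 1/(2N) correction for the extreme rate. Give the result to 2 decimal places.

The false-alarm rate is 0/60 = 0, so apply the 1/(2N) correction: FA → 1/(2·60) = 0.00833.
z(H) = z(0.70000) = 0.524
z(FA) = z(0.00833) = -2.394
d' = 0.524 − (-2.394) = 2.918

d′ = 2.92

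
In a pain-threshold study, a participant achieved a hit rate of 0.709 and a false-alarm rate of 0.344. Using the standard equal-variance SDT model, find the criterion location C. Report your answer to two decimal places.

C = -0.07

z(0.709) = 0.550, z(0.344) = -0.402
c = −½·[z(H) + z(FA)] = −0.5 × (0.550 + (-0.402)) = -0.074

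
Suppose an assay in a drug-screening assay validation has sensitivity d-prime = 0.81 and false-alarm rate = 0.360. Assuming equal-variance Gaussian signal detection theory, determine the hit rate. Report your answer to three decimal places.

z(false-alarm rate) = z(0.360) = -0.3585
z(H) = z(FA) + d' = -0.3585 + 0.81 = 0.4515
hit rate = Φ(0.4515) = 0.6742

hit rate = 0.674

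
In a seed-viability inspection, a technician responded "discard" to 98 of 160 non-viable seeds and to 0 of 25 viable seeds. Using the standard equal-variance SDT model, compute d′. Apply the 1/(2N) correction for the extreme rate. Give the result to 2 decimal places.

d′ = 2.34

The false-alarm rate is 0/25 = 0, so apply the 1/(2N) correction: FA → 1/(2·25) = 0.02000.
z(H) = z(0.61250) = 0.286
z(FA) = z(0.02000) = -2.054
d' = 0.286 − (-2.054) = 2.340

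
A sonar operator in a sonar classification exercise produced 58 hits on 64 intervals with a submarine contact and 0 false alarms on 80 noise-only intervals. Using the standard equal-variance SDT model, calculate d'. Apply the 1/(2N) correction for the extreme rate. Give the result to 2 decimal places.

d' = 3.82

The false-alarm rate is 0/80 = 0, so apply the 1/(2N) correction: FA → 1/(2·80) = 0.00625.
z(H) = z(0.90625) = 1.318
z(FA) = z(0.00625) = -2.498
d' = 1.318 − (-2.498) = 3.816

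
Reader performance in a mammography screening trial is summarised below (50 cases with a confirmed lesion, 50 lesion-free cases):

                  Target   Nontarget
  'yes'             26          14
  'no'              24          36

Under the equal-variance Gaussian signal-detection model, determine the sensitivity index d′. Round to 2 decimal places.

H = 26/50 = 0.5200
FA = 14/50 = 0.2800
z(H) = z(0.5200) = 0.0502
z(FA) = z(0.2800) = -0.5828
d' = z(H) − z(FA) = 0.0502 − (-0.5828) = 0.6330

d′ = 0.63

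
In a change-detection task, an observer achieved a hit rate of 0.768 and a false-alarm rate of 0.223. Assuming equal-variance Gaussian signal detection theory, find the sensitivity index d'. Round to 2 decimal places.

d' = 1.49

Φ⁻¹(H) = Φ⁻¹(0.768) = 0.732
Φ⁻¹(FA) = Φ⁻¹(0.223) = -0.762
d' = z(H) − z(FA) = 0.732 − (-0.762) = 1.494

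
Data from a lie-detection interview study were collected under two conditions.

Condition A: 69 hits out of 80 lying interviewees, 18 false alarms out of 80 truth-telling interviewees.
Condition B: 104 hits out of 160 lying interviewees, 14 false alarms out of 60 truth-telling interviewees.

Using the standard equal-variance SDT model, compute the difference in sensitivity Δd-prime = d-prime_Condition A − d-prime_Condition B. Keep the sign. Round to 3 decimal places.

Δd-prime = 0.734

Condition A: z(0.8625) = 1.0916, z(0.2250) = -0.7554, d' = 1.8470
Condition B: z(0.6500) = 0.3853, z(0.2333) = -0.7280, d' = 1.1133
Δd' = d'_Condition A − d'_Condition B = 1.8470 − 1.1133 = 0.7337
Condition A has the higher sensitivity.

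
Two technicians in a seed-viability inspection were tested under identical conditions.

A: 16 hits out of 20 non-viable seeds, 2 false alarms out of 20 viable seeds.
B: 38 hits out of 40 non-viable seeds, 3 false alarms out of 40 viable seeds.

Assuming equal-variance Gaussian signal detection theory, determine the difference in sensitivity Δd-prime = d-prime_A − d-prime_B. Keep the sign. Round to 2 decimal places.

Δd-prime = -0.96

A: z(0.8000) = 0.842, z(0.1000) = -1.282, d' = 2.124
B: z(0.9500) = 1.645, z(0.0750) = -1.440, d' = 3.085
Δd' = d'_A − d'_B = 2.124 − 3.085 = -0.961
B has the higher sensitivity.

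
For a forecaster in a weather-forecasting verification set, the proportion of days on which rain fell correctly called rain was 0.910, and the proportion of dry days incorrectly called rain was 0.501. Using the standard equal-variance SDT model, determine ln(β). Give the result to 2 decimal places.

z(H) = 1.341
z(FA) = 0.003
ln β = −½·[z(H)² − z(FA)²] = −0.5 × (1.798 − 0.000) = -0.899

ln β = -0.90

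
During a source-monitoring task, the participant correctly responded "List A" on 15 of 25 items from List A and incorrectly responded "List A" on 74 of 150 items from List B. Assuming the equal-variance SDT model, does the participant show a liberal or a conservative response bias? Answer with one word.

liberal

z(H) = 0.253, z(FA) = -0.017
c = −½·(z(H) + z(FA)) = -0.118
c < 0 → liberal criterion (biased toward responding “yes”).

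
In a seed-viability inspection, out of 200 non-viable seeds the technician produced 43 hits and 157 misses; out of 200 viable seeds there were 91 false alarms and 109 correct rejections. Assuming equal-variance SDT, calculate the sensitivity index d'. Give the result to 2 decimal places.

H = 43/200 = 0.2150
FA = 91/200 = 0.4550
Φ⁻¹(H) = Φ⁻¹(0.2150) = -0.789
Φ⁻¹(FA) = Φ⁻¹(0.4550) = -0.113
d' = z(H) − z(FA) = -0.789 − (-0.113) = -0.676

d' = -0.68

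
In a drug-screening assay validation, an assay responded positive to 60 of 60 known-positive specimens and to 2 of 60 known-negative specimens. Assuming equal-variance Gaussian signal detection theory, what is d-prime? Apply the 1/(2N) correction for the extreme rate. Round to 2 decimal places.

The hit rate is 60/60 = 1, so apply the 1/(2N) correction: H → 1 − 1/(2·60) = 0.99167.
z(H) = z(0.99167) = 2.394
z(FA) = z(0.03333) = -1.834
d' = 2.394 − (-1.834) = 4.228

d-prime = 4.23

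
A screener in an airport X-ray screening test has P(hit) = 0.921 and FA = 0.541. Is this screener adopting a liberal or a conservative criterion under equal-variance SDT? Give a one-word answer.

z(H) = 1.412, z(FA) = 0.103
c = −½·(z(H) + z(FA)) = -0.7575
c < 0 → liberal criterion (biased toward responding “yes”).

liberal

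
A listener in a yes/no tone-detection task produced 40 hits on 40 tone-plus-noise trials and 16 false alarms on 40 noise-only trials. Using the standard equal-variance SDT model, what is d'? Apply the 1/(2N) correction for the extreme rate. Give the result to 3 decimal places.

The hit rate is 40/40 = 1, so apply the 1/(2N) correction: H → 1 − 1/(2·40) = 0.98750.
z(H) = z(0.98750) = 2.2414
z(FA) = z(0.40000) = -0.2533
d' = 2.2414 − (-0.2533) = 2.4947

d' = 2.495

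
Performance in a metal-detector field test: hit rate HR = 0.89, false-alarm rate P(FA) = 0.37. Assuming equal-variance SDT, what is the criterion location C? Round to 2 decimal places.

C = -0.45

z(0.89) = 1.2265, z(0.37) = -0.3319
c = −½·[z(H) + z(FA)] = −0.5 × (1.2265 + (-0.3319)) = -0.4473
c < 0: the operator has a liberal response bias.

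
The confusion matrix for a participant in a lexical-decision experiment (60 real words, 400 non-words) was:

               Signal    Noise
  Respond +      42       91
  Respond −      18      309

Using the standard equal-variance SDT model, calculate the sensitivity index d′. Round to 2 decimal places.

d′ = 1.27

H = 42/60 = 0.7000
FA = 91/400 = 0.2275
Φ⁻¹(H) = Φ⁻¹(0.7000) = 0.5244
Φ⁻¹(FA) = Φ⁻¹(0.2275) = -0.7471
d' = z(H) − z(FA) = 0.5244 − (-0.7471) = 1.2715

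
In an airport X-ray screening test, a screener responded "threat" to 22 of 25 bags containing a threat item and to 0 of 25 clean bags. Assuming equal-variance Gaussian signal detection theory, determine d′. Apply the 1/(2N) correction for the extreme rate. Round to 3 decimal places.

The false-alarm rate is 0/25 = 0, so apply the 1/(2N) correction: FA → 1/(2·25) = 0.02000.
z(H) = z(0.88000) = 1.1750
z(FA) = z(0.02000) = -2.0537
d' = 1.1750 − (-2.0537) = 3.2287

d′ = 3.229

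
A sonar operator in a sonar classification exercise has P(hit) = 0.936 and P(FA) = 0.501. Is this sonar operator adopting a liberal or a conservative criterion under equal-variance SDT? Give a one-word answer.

liberal

z(H) = 1.522, z(FA) = 0.003
c = −½·(z(H) + z(FA)) = -0.7625
c < 0 → liberal criterion (biased toward responding “yes”).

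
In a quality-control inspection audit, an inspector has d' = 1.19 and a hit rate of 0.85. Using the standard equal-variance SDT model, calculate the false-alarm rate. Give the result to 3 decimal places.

z(hit rate) = z(0.85) = 1.0364
z(FA) = z(H) − d' = 1.0364 − 1.19 = -0.1536
false-alarm rate = Φ(-0.1536) = 0.4390

false-alarm rate = 0.439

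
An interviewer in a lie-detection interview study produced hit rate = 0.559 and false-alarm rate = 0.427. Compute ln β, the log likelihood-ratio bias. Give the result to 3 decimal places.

Φ⁻¹(0.559) = 0.1484, Φ⁻¹(0.427) = -0.1840
ln β = −½·[z(H)² − z(FA)²] = −0.5 × (0.0220 − 0.0339) = 0.00595

ln β = 0.006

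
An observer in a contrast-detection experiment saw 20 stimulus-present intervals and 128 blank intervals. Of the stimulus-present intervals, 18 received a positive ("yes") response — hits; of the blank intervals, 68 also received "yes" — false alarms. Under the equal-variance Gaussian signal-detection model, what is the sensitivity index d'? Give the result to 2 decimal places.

H = 18/20 = 0.9000
FA = 68/128 = 0.5312
Φ⁻¹(H) = 1.2816
Φ⁻¹(FA) = 0.0783
d' = z(H) − z(FA) = 1.2816 − 0.0783 = 1.2033

d' = 1.20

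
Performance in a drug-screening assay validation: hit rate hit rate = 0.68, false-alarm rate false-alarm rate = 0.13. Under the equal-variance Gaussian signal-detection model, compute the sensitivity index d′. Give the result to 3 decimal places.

z(H) = z(0.68) = 0.4677
z(FA) = z(0.13) = -1.1264
d' = z(H) − z(FA) = 0.4677 − (-1.1264) = 1.5941

d′ = 1.594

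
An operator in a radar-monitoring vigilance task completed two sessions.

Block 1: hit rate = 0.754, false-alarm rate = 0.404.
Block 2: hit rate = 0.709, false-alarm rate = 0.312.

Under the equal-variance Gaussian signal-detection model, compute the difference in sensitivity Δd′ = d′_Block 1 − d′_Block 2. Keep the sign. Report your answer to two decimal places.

Δd′ = -0.11

Block 1: z(0.754) = 0.687, z(0.404) = -0.243, d' = 0.930
Block 2: z(0.709) = 0.550, z(0.312) = -0.490, d' = 1.040
Δd' = d'_Block 1 − d'_Block 2 = 0.930 − 1.040 = -0.110
Block 2 has the higher sensitivity.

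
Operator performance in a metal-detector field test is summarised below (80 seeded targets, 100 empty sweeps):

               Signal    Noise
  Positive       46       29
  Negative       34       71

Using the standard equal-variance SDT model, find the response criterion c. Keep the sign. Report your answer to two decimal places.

c = 0.18

H = 46/80 = 0.5750
FA = 29/100 = 0.2900
z(H) = 0.1891
z(FA) = -0.5534
c = −½·[z(H) + z(FA)] = −0.5 × (0.1891 + (-0.5534)) = 0.18215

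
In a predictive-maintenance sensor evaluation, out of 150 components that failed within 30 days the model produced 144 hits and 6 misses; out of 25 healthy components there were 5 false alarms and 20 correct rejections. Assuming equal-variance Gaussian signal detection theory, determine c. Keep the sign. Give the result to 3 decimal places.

c = -0.455

H = 144/150 = 0.9600
FA = 5/25 = 0.2000
z(H) = z(0.9600) = 1.7507
z(FA) = z(0.2000) = -0.8416
c = −½·[z(H) + z(FA)] = −0.5 × (1.7507 + (-0.8416)) = -0.45455
c < 0: the model has a liberal response bias.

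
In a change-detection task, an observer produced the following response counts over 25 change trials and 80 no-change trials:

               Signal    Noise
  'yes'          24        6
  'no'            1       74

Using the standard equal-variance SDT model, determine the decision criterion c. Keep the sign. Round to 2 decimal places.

c = -0.16

H = 24/25 = 0.9600
FA = 6/80 = 0.0750
z(0.9600) = 1.7507, z(0.0750) = -1.4395
c = −½·[z(H) + z(FA)] = −0.5 × (1.7507 + (-1.4395)) = -0.1556
c < 0: the observer has a liberal response bias.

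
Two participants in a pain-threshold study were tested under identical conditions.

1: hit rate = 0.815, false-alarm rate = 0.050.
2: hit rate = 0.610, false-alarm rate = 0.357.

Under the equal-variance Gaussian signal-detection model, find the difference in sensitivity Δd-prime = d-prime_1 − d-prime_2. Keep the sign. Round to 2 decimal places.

Δd-prime = 1.90

1: z(0.815) = 0.896, z(0.050) = -1.645, d' = 2.541
2: z(0.610) = 0.279, z(0.357) = -0.366, d' = 0.645
Δd' = d'_1 − d'_2 = 2.541 − 0.645 = 1.896
1 has the higher sensitivity.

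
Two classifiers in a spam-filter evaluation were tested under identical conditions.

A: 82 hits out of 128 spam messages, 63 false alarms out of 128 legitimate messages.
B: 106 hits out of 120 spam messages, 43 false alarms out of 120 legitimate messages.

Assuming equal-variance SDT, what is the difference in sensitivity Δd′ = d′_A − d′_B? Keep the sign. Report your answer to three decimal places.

Δd′ = -1.175

A: z(0.6406) = 0.3601, z(0.4922) = -0.0196, d' = 0.3797
B: z(0.8833) = 1.1916, z(0.3583) = -0.3630, d' = 1.5546
Δd' = d'_A − d'_B = 0.3797 − 1.5546 = -1.1749
B has the higher sensitivity.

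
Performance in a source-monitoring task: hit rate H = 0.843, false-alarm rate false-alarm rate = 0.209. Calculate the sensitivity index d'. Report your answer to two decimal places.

z(H) = z(0.843) = 1.0069
z(FA) = z(0.209) = -0.8099
d' = z(H) − z(FA) = 1.0069 − (-0.8099) = 1.8168

d' = 1.82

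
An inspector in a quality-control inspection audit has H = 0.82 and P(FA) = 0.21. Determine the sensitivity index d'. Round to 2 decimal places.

d' = 1.72

Φ⁻¹(0.82) = 0.915, Φ⁻¹(0.21) = -0.806
d' = z(H) − z(FA) = 0.915 − (-0.806) = 1.721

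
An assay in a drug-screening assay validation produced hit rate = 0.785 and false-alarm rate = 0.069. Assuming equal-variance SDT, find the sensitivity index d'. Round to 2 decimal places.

Φ⁻¹(0.785) = 0.789, Φ⁻¹(0.069) = -1.483
d' = z(H) − z(FA) = 0.789 − (-1.483) = 2.272

d' = 2.27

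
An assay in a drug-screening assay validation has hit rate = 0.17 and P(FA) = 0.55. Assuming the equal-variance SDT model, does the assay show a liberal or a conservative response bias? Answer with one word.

z(H) = -0.954, z(FA) = 0.126
c = −½·(z(H) + z(FA)) = 0.414
c > 0 → conservative criterion (biased toward responding “no”).

conservative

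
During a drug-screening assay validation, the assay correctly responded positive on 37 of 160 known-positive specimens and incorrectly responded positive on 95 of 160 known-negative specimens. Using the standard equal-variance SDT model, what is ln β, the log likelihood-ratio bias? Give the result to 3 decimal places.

ln β = -0.242

H = 37/160 = 0.2313
FA = 95/160 = 0.5938
z(H) = z(0.2313) = -0.7346
z(FA) = z(0.5938) = 0.2373
ln β = −½·[z(H)² − z(FA)²] = −0.5 × (0.5396 − 0.0563) = -0.24165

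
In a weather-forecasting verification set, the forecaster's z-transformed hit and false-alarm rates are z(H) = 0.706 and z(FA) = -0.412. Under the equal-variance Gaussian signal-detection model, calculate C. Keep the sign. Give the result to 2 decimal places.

C = -0.15

c = −½·[z(H) + z(FA)] = −½·(0.706 + (-0.412)) = -0.147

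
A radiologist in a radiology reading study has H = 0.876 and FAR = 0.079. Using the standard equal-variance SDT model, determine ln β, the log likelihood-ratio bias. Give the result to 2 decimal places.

ln β = 0.33

z(H) = z(0.876) = 1.155
z(FA) = z(0.079) = -1.412
ln β = −½·[z(H)² − z(FA)²] = −0.5 × (1.334 − 1.994) = 0.330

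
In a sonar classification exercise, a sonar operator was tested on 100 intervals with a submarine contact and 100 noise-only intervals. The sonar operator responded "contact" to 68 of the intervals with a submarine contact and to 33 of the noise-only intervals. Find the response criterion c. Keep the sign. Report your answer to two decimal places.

c = -0.01

H = 68/100 = 0.6800
FA = 33/100 = 0.3300
Φ⁻¹(H) = Φ⁻¹(0.6800) = 0.468
Φ⁻¹(FA) = Φ⁻¹(0.3300) = -0.440
c = −½·[z(H) + z(FA)] = −0.5 × (0.468 + (-0.440)) = -0.014
c < 0: the sonar operator has a liberal response bias.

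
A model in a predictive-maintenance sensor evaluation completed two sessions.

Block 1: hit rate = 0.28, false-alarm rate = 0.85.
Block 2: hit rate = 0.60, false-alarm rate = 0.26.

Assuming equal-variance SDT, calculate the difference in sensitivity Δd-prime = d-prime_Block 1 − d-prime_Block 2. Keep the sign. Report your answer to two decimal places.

Block 1: z(0.28) = -0.583, z(0.85) = 1.036, d' = -1.619
Block 2: z(0.60) = 0.253, z(0.26) = -0.643, d' = 0.896
Δd' = d'_Block 1 − d'_Block 2 = -1.619 − 0.896 = -2.515
Block 2 has the higher sensitivity.

Δd-prime = -2.52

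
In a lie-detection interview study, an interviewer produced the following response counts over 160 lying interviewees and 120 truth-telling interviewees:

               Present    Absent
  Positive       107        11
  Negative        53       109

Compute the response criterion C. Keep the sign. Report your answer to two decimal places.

H = 107/160 = 0.6687
FA = 11/120 = 0.0917
Φ⁻¹(H) = Φ⁻¹(0.6687) = 0.436
Φ⁻¹(FA) = Φ⁻¹(0.0917) = -1.330
c = −½·[z(H) + z(FA)] = −0.5 × (0.436 + (-1.330)) = 0.447
c > 0: the interviewer has a conservative response bias.

C = 0.45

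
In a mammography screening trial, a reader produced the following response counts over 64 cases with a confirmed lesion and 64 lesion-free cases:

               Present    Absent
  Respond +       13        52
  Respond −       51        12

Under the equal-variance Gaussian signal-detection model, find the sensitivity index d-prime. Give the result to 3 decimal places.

d-prime = -1.718

H = 13/64 = 0.2031
FA = 52/64 = 0.8125
Φ⁻¹(H) = Φ⁻¹(0.2031) = -0.8306
Φ⁻¹(FA) = Φ⁻¹(0.8125) = 0.8871
d' = z(H) − z(FA) = -0.8306 − 0.8871 = -1.7177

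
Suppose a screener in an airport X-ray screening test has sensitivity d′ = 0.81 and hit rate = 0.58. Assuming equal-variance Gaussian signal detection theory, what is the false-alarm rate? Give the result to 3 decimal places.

z(hit rate) = z(0.58) = 0.2019
z(FA) = z(H) − d' = 0.2019 − 0.81 = -0.6081
false-alarm rate = Φ(-0.6081) = 0.2716

false-alarm rate = 0.272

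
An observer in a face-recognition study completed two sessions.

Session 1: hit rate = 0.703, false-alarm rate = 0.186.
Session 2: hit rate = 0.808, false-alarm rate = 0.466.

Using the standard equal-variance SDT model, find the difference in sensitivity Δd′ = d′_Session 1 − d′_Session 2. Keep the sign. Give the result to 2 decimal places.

Session 1: z(0.703) = 0.533, z(0.186) = -0.893, d' = 1.426
Session 2: z(0.808) = 0.871, z(0.466) = -0.085, d' = 0.956
Δd' = d'_Session 1 − d'_Session 2 = 1.426 − 0.956 = 0.470
Session 1 has the higher sensitivity.

Δd′ = 0.47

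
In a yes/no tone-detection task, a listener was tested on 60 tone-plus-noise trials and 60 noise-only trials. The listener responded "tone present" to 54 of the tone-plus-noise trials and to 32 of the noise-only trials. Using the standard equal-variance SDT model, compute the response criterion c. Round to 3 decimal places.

H = 54/60 = 0.9000
FA = 32/60 = 0.5333
z(H) = 1.2816
z(FA) = 0.0836
c = −½·[z(H) + z(FA)] = −0.5 × (1.2816 + 0.0836) = -0.6826
c < 0: the listener has a liberal response bias.

c = -0.683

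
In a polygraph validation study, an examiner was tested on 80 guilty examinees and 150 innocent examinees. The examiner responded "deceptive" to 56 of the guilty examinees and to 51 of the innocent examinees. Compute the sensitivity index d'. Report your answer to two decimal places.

H = 56/80 = 0.7000
FA = 51/150 = 0.3400
Φ⁻¹(H) = Φ⁻¹(0.7000) = 0.5244
Φ⁻¹(FA) = Φ⁻¹(0.3400) = -0.4125
d' = z(H) − z(FA) = 0.5244 − (-0.4125) = 0.9369

d' = 0.94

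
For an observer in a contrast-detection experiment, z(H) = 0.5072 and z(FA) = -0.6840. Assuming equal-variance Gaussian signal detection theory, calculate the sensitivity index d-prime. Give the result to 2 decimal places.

d-prime = 1.19

d' = z(H) − z(FA) = 0.5072 − (-0.6840) = 1.1912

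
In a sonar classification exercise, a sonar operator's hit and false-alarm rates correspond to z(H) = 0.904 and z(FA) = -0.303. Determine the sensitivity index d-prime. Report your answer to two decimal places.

d' = z(H) − z(FA) = 0.904 − (-0.303) = 1.207

d-prime = 1.21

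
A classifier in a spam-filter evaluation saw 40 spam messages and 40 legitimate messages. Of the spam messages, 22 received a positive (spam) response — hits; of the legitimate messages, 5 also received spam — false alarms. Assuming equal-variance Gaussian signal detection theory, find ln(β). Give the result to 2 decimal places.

H = 22/40 = 0.5500
FA = 5/40 = 0.1250
z(H) = z(0.5500) = 0.126
z(FA) = z(0.1250) = -1.150
ln β = −½·[z(H)² − z(FA)²] = −0.5 × (0.016 − 1.323) = 0.6535

ln β = 0.65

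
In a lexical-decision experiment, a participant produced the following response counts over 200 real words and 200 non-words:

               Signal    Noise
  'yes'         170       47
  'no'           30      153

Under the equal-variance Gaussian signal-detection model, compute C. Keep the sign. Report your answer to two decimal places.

H = 170/200 = 0.8500
FA = 47/200 = 0.2350
z(H) = z(0.8500) = 1.0364
z(FA) = z(0.2350) = -0.7225
c = −½·[z(H) + z(FA)] = −0.5 × (1.0364 + (-0.7225)) = -0.15695

C = -0.16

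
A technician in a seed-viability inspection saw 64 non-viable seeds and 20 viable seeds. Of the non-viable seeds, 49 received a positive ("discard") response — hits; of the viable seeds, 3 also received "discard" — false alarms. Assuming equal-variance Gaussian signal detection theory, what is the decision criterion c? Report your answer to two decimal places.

H = 49/64 = 0.7656
FA = 3/20 = 0.1500
Φ⁻¹(0.7656) = 0.724, Φ⁻¹(0.1500) = -1.036
c = −½·[z(H) + z(FA)] = −0.5 × (0.724 + (-1.036)) = 0.156
c > 0: the technician has a conservative response bias.

c = 0.16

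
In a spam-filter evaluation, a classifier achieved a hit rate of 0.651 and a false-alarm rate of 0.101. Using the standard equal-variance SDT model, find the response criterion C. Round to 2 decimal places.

z(0.651) = 0.388, z(0.101) = -1.276
c = −½·[z(H) + z(FA)] = −0.5 × (0.388 + (-1.276)) = 0.444
c > 0: the classifier has a conservative response bias.

C = 0.44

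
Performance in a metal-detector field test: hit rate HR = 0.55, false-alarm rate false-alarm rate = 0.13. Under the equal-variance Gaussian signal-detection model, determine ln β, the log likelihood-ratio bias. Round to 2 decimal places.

ln β = 0.63

Φ⁻¹(H) = 0.126
Φ⁻¹(FA) = -1.126
ln β = −½·[z(H)² − z(FA)²] = −0.5 × (0.016 − 1.268) = 0.626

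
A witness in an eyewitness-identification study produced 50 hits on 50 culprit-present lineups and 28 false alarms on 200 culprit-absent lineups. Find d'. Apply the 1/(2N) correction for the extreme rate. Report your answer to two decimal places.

d' = 3.41

The hit rate is 50/50 = 1, so apply the 1/(2N) correction: H → 1 − 1/(2·50) = 0.99000.
z(H) = z(0.99000) = 2.326
z(FA) = z(0.14000) = -1.080
d' = 2.326 − (-1.080) = 3.406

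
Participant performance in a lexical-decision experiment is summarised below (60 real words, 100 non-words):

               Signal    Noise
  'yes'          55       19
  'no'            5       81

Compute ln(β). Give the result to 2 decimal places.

ln β = -0.57

H = 55/60 = 0.9167
FA = 19/100 = 0.1900
z(0.9167) = 1.383, z(0.1900) = -0.878
ln β = −½·[z(H)² − z(FA)²] = −0.5 × (1.913 − 0.771) = -0.571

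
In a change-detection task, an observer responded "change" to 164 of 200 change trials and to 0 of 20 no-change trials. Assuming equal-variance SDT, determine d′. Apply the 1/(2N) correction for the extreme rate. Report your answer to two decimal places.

d′ = 2.88

The false-alarm rate is 0/20 = 0, so apply the 1/(2N) correction: FA → 1/(2·20) = 0.02500.
z(H) = z(0.82000) = 0.915
z(FA) = z(0.02500) = -1.960
d' = 0.915 − (-1.960) = 2.875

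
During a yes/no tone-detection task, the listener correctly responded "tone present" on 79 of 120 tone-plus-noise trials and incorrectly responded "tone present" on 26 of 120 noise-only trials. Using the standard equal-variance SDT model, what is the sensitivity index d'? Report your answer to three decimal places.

H = 79/120 = 0.6583
FA = 26/120 = 0.2167
z(H) = 0.4078
z(FA) = -0.7834
d' = z(H) − z(FA) = 0.4078 − (-0.7834) = 1.1912

d' = 1.191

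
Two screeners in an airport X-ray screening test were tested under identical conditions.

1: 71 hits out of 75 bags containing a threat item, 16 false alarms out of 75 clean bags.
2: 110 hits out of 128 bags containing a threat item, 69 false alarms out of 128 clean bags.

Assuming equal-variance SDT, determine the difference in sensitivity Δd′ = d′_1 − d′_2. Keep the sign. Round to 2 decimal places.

Δd′ = 1.43

1: z(0.9467) = 1.614, z(0.2133) = -0.795, d' = 2.409
2: z(0.8594) = 1.078, z(0.5391) = 0.098, d' = 0.980
Δd' = d'_1 − d'_2 = 2.409 − 0.980 = 1.429
1 has the higher sensitivity.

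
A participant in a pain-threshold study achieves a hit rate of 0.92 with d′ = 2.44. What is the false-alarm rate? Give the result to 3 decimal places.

false-alarm rate = 0.150

z(hit rate) = z(0.92) = 1.4051
z(FA) = z(H) − d' = 1.4051 − 2.44 = -1.0349
false-alarm rate = Φ(-1.0349) = 0.1504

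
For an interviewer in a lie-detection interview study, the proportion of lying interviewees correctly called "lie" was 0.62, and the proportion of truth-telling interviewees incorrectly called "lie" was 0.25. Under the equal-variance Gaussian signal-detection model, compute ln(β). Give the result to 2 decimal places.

ln β = 0.18

Φ⁻¹(H) = Φ⁻¹(0.62) = 0.305
Φ⁻¹(FA) = Φ⁻¹(0.25) = -0.674
ln β = −½·[z(H)² − z(FA)²] = −0.5 × (0.093 − 0.454) = 0.1805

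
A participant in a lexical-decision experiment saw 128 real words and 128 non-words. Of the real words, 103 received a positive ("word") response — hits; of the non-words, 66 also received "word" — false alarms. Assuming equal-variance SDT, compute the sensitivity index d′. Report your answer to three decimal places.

H = 103/128 = 0.8047
FA = 66/128 = 0.5156
z(H) = 0.8585
z(FA) = 0.0391
d' = z(H) − z(FA) = 0.8585 − 0.0391 = 0.8194

d′ = 0.819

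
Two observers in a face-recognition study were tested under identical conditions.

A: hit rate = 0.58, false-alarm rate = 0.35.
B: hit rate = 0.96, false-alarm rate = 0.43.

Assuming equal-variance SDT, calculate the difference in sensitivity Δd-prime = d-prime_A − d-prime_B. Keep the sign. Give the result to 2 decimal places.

A: z(0.58) = 0.202, z(0.35) = -0.385, d' = 0.587
B: z(0.96) = 1.751, z(0.43) = -0.176, d' = 1.927
Δd' = d'_A − d'_B = 0.587 − 1.927 = -1.340
B has the higher sensitivity.

Δd-prime = -1.34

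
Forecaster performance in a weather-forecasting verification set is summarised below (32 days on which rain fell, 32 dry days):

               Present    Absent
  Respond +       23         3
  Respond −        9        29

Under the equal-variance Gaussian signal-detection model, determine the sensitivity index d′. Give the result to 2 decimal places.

H = 23/32 = 0.7188
FA = 3/32 = 0.0938
Φ⁻¹(H) = Φ⁻¹(0.7188) = 0.5793
Φ⁻¹(FA) = Φ⁻¹(0.0938) = -1.3177
d' = z(H) − z(FA) = 0.5793 − (-1.3177) = 1.8970

d′ = 1.90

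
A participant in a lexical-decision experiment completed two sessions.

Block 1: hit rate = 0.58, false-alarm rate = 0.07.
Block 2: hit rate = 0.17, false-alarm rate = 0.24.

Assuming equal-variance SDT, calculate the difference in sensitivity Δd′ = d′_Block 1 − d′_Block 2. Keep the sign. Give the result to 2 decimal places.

Block 1: z(0.58) = 0.202, z(0.07) = -1.476, d' = 1.678
Block 2: z(0.17) = -0.954, z(0.24) = -0.706, d' = -0.248
Δd' = d'_Block 1 − d'_Block 2 = 1.678 − (-0.248) = 1.926
Block 1 has the higher sensitivity.

Δd′ = 1.93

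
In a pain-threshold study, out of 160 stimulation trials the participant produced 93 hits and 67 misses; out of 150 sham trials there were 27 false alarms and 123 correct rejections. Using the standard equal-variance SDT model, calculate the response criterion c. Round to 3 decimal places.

c = 0.355

H = 93/160 = 0.5813
FA = 27/150 = 0.1800
z(H) = z(0.5813) = 0.2052
z(FA) = z(0.1800) = -0.9154
c = −½·[z(H) + z(FA)] = −0.5 × (0.2052 + (-0.9154)) = 0.3551
c > 0: the participant has a conservative response bias.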